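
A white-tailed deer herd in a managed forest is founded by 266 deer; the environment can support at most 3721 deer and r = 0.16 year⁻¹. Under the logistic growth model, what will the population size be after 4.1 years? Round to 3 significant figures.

481 deer

A = (K − N₀)/N₀ = (3721 − 266)/266 = 12.989.
N(t) = K/(1 + A·e^(−rt)) = 3721/(1 + 12.989×e^(−0.16×4.1)).
e^(−0.656) = 0.51892; denominator = 1 + 12.989×0.51892 = 7.7401.
N = 3721/7.7401 = 480.74.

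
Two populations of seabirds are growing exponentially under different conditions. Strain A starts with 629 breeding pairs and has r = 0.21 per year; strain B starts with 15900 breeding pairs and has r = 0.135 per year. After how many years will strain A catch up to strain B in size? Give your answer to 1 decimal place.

Set 629·e^(0.21t) = 15900·e^(0.135t).
e^((0.21 − 0.135)t) = 15900/629 → e^(0.075·t) = 25.278.
0.075·t = ln(25.278) = 3.2299, so t = 3.2299/0.075 = 43.066.

43.1 years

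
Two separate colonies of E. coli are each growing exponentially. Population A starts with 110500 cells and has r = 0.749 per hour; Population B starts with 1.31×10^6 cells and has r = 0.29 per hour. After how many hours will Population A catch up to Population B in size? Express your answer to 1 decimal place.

5.4 hours

Set 110500·e^(0.749t) = 1.31×10^6·e^(0.29t).
e^((0.749 − 0.29)t) = 1.31×10^6/110500 → e^(0.459·t) = 11.855.
0.459·t = ln(11.855) = 2.4728, so t = 2.4728/0.459 = 5.3873.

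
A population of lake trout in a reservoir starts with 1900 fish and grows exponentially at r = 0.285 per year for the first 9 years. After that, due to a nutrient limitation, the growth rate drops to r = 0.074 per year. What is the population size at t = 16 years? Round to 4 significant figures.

Phase 1: N(9) = 1900·e^(0.285×9) = 1900·e^2.565 = 24701.3.
Phase 2 runs for 16 − 9 = 7 years at r = 0.074.
N(16) = 24701.3·e^(0.074×7) = 24701.3·e^0.518 = 41465.2.

41470 fish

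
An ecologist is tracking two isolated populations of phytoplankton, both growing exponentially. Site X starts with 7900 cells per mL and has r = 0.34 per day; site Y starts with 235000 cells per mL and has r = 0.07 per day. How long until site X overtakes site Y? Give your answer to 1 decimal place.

Set 7900·e^(0.34t) = 235000·e^(0.07t).
e^((0.34 − 0.07)t) = 235000/7900 → e^(0.27·t) = 29.747.
0.27·t = ln(29.747) = 3.3927, so t = 3.3927/0.27 = 12.566.

12.6 days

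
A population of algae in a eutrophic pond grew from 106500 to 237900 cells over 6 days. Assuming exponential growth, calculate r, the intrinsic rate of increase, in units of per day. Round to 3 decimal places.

From N(t) = N₀·e^(rt): e^(r·6) = 237900/106500 = 2.2338.
r·6 = ln(2.2338) = 0.80371, so r = 0.80371/6 = 0.13395.

0.134 per day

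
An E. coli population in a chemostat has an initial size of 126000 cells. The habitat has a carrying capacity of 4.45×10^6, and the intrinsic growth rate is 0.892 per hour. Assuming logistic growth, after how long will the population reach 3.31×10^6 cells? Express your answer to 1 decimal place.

A = (K − N₀)/N₀ = (4.45×10^6 − 126000)/126000 = 34.317.
Solve 4.45×10^6/(1 + 34.317·e^(−0.892t)) = 3.31×10^6: 1 + 34.317·e^(−0.892t) = 1.3444, so e^(−0.892t) = 0.010036.
−0.892·t = ln(0.010036) = -4.6016, so t = 4.6016/0.892 = 5.1587.

5.2 hours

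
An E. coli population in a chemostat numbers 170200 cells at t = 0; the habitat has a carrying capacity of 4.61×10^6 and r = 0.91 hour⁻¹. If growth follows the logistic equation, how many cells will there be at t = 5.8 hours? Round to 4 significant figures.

A = (K − N₀)/N₀ = (4.61×10^6 − 170200)/170200 = 26.086.
N(t) = K/(1 + A·e^(−rt)) = 4.61×10^6/(1 + 26.086×e^(−0.91×5.8)).
e^(−5.278) = 0.0051026; denominator = 1 + 26.086×0.0051026 = 1.1331.
N = 4.61×10^6/1.1331 = 4.068463×10^6.

4068000 cells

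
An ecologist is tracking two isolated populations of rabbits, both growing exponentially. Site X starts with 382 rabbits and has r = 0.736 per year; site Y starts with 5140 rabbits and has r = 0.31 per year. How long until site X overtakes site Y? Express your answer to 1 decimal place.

6.1 years

Set 382·e^(0.736t) = 5140·e^(0.31t).
e^((0.736 − 0.31)t) = 5140/382 → e^(0.426·t) = 13.455.
0.426·t = ln(13.455) = 2.5994, so t = 2.5994/0.426 = 6.1018.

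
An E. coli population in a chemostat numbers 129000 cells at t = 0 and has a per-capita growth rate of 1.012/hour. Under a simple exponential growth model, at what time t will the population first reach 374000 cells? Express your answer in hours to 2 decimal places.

1.05 hours

Set N₀·e^(rt) = 374000: e^(1.012·t) = 374000/129000 = 2.8992.
1.012·t = ln(2.8992) = 1.0644, so t = 1.0644/1.012 = 1.0518.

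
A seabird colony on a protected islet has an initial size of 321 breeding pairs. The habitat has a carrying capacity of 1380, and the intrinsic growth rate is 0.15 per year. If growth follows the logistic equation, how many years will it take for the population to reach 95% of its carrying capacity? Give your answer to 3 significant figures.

27.6 years

A = (K − N₀)/N₀ = (1380 − 321)/321 = 3.2991.
Solve 1380/(1 + 3.2991·e^(−0.15t)) = 1311: 1 + 3.2991·e^(−0.15t) = 1.0526, so e^(−0.15t) = 0.0159535.
−0.15·t = ln(0.0159535) = -4.1381, so t = 4.1381/0.15 = 27.587.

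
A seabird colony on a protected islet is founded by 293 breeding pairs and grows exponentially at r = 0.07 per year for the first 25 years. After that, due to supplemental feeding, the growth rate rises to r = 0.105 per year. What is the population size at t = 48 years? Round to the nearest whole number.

18867 breeding pairs

Phase 1: N(25) = 293·e^(0.07×25) = 293·e^1.75 = 1686.1.
Phase 2 runs for 48 − 25 = 23 years at r = 0.105.
N(48) = 1686.1·e^(0.105×23) = 1686.1·e^2.415 = 18867.1.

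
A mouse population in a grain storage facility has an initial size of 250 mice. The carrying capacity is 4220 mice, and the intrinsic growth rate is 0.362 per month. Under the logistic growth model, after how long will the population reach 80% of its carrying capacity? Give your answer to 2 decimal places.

A = (K − N₀)/N₀ = (4220 − 250)/250 = 15.88.
Solve 4220/(1 + 15.88·e^(−0.362t)) = 3376: 1 + 15.88·e^(−0.362t) = 1.25, so e^(−0.362t) = 0.0157431.
−0.362·t = ln(0.0157431) = -4.1514, so t = 4.1514/0.362 = 11.468.

11.47 months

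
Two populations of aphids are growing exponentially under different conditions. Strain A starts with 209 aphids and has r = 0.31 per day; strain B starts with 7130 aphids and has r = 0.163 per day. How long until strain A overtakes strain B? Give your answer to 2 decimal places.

Set 209·e^(0.31t) = 7130·e^(0.163t).
e^((0.31 − 0.163)t) = 7130/209 → e^(0.147·t) = 34.115.
0.147·t = ln(34.115) = 3.5297, so t = 3.5297/0.147 = 24.012.

24.01 days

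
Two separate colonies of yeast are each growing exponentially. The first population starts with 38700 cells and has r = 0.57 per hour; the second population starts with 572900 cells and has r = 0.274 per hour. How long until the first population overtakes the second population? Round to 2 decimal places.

Set 38700·e^(0.57t) = 572900·e^(0.274t).
e^((0.57 − 0.274)t) = 572900/38700 → e^(0.296·t) = 14.804.
0.296·t = ln(14.804) = 2.6949, so t = 2.6949/0.296 = 9.1043.

9.10 hours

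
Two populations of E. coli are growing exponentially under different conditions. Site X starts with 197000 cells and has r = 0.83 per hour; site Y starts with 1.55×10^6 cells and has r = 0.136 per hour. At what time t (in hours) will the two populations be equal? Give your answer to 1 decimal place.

3.0 hours

Set 197000·e^(0.83t) = 1.55×10^6·e^(0.136t).
e^((0.83 − 0.136)t) = 1.55×10^6/197000 → e^(0.694·t) = 7.868.
0.694·t = ln(7.868) = 2.0628, so t = 2.0628/0.694 = 2.9723.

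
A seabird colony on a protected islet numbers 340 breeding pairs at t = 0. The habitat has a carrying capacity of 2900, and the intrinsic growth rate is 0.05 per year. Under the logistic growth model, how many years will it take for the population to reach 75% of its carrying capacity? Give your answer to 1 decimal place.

62.3 years

A = (K − N₀)/N₀ = (2900 − 340)/340 = 7.5294.
Solve 2900/(1 + 7.5294·e^(−0.05t)) = 2175: 1 + 7.5294·e^(−0.05t) = 1.3333, so e^(−0.05t) = 0.0442708.
−0.05·t = ln(0.0442708) = -3.1174, so t = 3.1174/0.05 = 62.349.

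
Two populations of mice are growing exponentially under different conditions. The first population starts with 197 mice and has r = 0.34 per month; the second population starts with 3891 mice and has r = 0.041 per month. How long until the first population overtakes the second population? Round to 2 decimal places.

Set 197·e^(0.34t) = 3891·e^(0.041t).
e^((0.34 − 0.041)t) = 3891/197 → e^(0.299·t) = 19.751.
0.299·t = ln(19.751) = 2.9832, so t = 2.9832/0.299 = 9.9773.

9.98 months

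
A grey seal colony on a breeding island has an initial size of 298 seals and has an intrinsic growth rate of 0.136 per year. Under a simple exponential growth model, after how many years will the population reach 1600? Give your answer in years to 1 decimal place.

Set N₀·e^(rt) = 1600: e^(0.136·t) = 1600/298 = 5.3691.
0.136·t = ln(5.3691) = 1.6807, so t = 1.6807/0.136 = 12.358.

12.4 years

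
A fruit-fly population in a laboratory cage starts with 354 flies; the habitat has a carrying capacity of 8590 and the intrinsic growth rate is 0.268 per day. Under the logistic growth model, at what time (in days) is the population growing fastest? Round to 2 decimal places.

Logistic growth is fastest at N = K/2 = 4295.
A = (K − N₀)/N₀ = 23.266. Set K/(1 + A·e^(−rt)) = K/2 → A·e^(−rt) = 1.
e^(−0.268t) = 1/23.266 = 0.042982, so t = ln(23.266)/0.268 = 3.147/0.268 = 11.742.

11.74 days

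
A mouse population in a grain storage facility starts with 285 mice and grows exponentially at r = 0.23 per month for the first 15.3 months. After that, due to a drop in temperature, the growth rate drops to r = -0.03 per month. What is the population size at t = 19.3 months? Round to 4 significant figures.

8531 mice

Phase 1: N(15.3) = 285·e^(0.23×15.3) = 285·e^3.519 = 9618.94.
Phase 2 runs for 19.3 − 15.3 = 4 months at r = -0.03.
N(19.3) = 9618.94·e^(-0.03×4) = 9618.94·e^-0.12 = 8531.23.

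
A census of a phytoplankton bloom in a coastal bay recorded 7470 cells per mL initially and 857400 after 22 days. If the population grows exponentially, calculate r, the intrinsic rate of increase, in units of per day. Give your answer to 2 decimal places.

From N(t) = N₀·e^(rt): e^(r·22) = 857400/7470 = 114.78.
r·22 = ln(114.78) = 4.743, so r = 4.743/22 = 0.21559.

0.22 per day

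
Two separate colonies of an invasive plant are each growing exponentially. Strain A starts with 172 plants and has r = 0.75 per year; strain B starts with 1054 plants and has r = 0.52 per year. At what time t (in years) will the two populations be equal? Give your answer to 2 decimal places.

7.88 years

Set 172·e^(0.75t) = 1054·e^(0.52t).
e^((0.75 − 0.52)t) = 1054/172 → e^(0.23·t) = 6.1279.
0.23·t = ln(6.1279) = 1.8129, so t = 1.8129/0.23 = 7.882.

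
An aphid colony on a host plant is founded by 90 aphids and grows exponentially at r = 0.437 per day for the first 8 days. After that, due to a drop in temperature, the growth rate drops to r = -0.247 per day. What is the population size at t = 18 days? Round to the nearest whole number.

251 aphids

Phase 1: N(8) = 90·e^(0.437×8) = 90·e^3.496 = 2968.49.
Phase 2 runs for 18 − 8 = 10 days at r = -0.247.
N(18) = 2968.49·e^(-0.247×10) = 2968.49·e^-2.47 = 251.09.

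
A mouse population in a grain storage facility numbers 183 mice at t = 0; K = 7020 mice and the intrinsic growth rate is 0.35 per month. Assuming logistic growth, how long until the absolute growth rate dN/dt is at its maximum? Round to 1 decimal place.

Logistic growth is fastest at N = K/2 = 3510.
A = (K − N₀)/N₀ = 37.361. Set K/(1 + A·e^(−rt)) = K/2 → A·e^(−rt) = 1.
e^(−0.35t) = 1/37.361 = 0.0267661, so t = ln(37.361)/0.35 = 3.6206/0.35 = 10.345.

10.3 months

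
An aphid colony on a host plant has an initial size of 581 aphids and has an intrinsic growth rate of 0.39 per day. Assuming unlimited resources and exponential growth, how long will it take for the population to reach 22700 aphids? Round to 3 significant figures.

9.40 days

Set N₀·e^(rt) = 22700: e^(0.39·t) = 22700/581 = 39.071.
0.39·t = ln(39.071) = 3.6654, so t = 3.6654/0.39 = 9.3984.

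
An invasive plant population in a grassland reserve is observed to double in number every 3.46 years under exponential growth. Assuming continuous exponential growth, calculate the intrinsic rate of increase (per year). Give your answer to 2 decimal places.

0.20 per year

r = ln(2)/t_d = 0.6931/3.46 = 0.20033.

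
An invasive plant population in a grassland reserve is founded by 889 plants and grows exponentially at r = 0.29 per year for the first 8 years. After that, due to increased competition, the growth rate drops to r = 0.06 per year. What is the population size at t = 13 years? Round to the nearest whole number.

Phase 1: N(8) = 889·e^(0.29×8) = 889·e^2.32 = 9046.17.
Phase 2 runs for 13 − 8 = 5 years at r = 0.06.
N(13) = 9046.17·e^(0.06×5) = 9046.17·e^0.3 = 12211.1.

12211 plants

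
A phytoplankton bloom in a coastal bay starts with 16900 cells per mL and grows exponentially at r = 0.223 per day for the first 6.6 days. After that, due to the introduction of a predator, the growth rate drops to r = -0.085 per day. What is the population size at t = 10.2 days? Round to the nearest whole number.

Phase 1: N(6.6) = 16900·e^(0.223×6.6) = 16900·e^1.472 = 73634.5.
Phase 2 runs for 10.2 − 6.6 = 3.6 days at r = -0.085.
N(10.2) = 73634.5·e^(-0.085×3.6) = 73634.5·e^-0.306 = 54223.5.

54223 cells per mL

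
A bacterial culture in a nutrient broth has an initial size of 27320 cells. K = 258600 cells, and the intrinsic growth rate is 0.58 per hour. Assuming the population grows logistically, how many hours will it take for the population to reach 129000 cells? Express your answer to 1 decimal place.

3.7 hours

A = (K − N₀)/N₀ = (258600 − 27320)/27320 = 8.4656.
Solve 258600/(1 + 8.4656·e^(−0.58t)) = 129000: 1 + 8.4656·e^(−0.58t) = 2.0047, so e^(−0.58t) = 0.118675.
−0.58·t = ln(0.118675) = -2.1314, so t = 2.1314/0.58 = 3.6748.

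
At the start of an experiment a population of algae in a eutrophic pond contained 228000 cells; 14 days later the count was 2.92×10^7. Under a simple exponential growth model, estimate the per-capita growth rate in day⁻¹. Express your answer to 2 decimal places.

0.35 per day

From N(t) = N₀·e^(rt): e^(r·14) = 2.92×10^7/228000 = 128.07.
r·14 = ln(128.07) = 4.8526, so r = 4.8526/14 = 0.34661.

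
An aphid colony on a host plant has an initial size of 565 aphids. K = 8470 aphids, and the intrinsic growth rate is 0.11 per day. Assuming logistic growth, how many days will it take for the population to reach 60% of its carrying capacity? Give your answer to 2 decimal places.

A = (K − N₀)/N₀ = (8470 − 565)/565 = 13.991.
Solve 8470/(1 + 13.991·e^(−0.11t)) = 5082: 1 + 13.991·e^(−0.11t) = 1.6667, so e^(−0.11t) = 0.0476492.
−0.11·t = ln(0.0476492) = -3.0439, so t = 3.0439/0.11 = 27.672.

27.67 days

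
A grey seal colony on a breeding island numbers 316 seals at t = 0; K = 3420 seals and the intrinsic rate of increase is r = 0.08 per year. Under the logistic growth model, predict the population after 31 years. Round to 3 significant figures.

A = (K − N₀)/N₀ = (3420 − 316)/316 = 9.8228.
N(t) = K/(1 + A·e^(−rt)) = 3420/(1 + 9.8228×e^(−0.08×31)).
e^(−2.48) = 0.083743; denominator = 1 + 9.8228×0.083743 = 1.8226.
N = 3420/1.8226 = 1876.45.

1880 seals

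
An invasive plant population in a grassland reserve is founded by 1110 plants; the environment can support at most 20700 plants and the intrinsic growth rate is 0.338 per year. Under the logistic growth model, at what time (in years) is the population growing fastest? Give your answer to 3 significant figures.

8.49 years

Logistic growth is fastest at N = K/2 = 10350.
A = (K − N₀)/N₀ = 17.649. Set K/(1 + A·e^(−rt)) = K/2 → A·e^(−rt) = 1.
e^(−0.338t) = 1/17.649 = 0.0566616, so t = ln(17.649)/0.338 = 2.8707/0.338 = 8.4931.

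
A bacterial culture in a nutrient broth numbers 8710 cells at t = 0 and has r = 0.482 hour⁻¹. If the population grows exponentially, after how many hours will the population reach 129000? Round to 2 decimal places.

Set N₀·e^(rt) = 129000: e^(0.482·t) = 129000/8710 = 14.811.
0.482·t = ln(14.811) = 2.6953, so t = 2.6953/0.482 = 5.592.

5.59 hours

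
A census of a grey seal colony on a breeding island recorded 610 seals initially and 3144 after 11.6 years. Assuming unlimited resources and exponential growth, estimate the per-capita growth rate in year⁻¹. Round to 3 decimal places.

0.141 per year

From N(t) = N₀·e^(rt): e^(r·11.6) = 3144/610 = 5.1541.
r·11.6 = ln(5.1541) = 1.6398, so r = 1.6398/11.6 = 0.14136.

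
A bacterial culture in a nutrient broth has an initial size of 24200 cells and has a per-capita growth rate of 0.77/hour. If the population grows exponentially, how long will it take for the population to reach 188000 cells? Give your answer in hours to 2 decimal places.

2.66 hours

Set N₀·e^(rt) = 188000: e^(0.77·t) = 188000/24200 = 7.7686.
0.77·t = ln(7.7686) = 2.0501, so t = 2.0501/0.77 = 2.6625.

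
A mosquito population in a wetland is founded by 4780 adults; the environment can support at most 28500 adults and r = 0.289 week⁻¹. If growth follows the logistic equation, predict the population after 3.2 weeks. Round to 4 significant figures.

A = (K − N₀)/N₀ = (28500 − 4780)/4780 = 4.9623.
N(t) = K/(1 + A·e^(−rt)) = 28500/(1 + 4.9623×e^(−0.289×3.2)).
e^(−0.9248) = 0.39661; denominator = 1 + 4.9623×0.39661 = 2.9681.
N = 28500/2.9681 = 9602.04.

9602 adults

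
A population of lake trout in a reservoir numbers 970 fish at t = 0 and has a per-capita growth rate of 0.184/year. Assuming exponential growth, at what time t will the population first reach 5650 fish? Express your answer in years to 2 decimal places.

9.58 years

Set N₀·e^(rt) = 5650: e^(0.184·t) = 5650/970 = 5.8247.
0.184·t = ln(5.8247) = 1.7621, so t = 1.7621/0.184 = 9.5767.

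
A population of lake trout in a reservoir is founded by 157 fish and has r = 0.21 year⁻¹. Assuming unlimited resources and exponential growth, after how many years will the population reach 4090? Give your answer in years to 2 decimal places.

15.52 years

Set N₀·e^(rt) = 4090: e^(0.21·t) = 4090/157 = 26.051.
0.21·t = ln(26.051) = 3.2601, so t = 3.2601/0.21 = 15.524.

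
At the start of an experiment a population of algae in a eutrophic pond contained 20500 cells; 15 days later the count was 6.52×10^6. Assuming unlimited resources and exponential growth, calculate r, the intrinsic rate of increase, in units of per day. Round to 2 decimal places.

From N(t) = N₀·e^(rt): e^(r·15) = 6.52×10^6/20500 = 318.05.
r·15 = ln(318.05) = 5.7622, so r = 5.7622/15 = 0.38415.

0.38 per day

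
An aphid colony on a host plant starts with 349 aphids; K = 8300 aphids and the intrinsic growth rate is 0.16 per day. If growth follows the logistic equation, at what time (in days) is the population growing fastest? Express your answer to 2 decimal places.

Logistic growth is fastest at N = K/2 = 4150.
A = (K − N₀)/N₀ = 22.782. Set K/(1 + A·e^(−rt)) = K/2 → A·e^(−rt) = 1.
e^(−0.16t) = 1/22.782 = 0.0438938, so t = ln(22.782)/0.16 = 3.126/0.16 = 19.537.

19.54 days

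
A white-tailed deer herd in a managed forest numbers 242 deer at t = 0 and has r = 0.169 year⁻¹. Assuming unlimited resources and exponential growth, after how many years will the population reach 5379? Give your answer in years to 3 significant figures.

Set N₀·e^(rt) = 5379: e^(0.169·t) = 5379/242 = 22.227.
0.169·t = ln(22.227) = 3.1013, so t = 3.1013/0.169 = 18.351.

18.4 years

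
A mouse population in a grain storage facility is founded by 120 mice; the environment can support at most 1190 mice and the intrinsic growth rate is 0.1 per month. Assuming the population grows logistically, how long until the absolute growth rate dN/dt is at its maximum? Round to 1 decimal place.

21.9 months

Logistic growth is fastest at N = K/2 = 595.
A = (K − N₀)/N₀ = 8.9167. Set K/(1 + A·e^(−rt)) = K/2 → A·e^(−rt) = 1.
e^(−0.1t) = 1/8.9167 = 0.11215, so t = ln(8.9167)/0.1 = 2.1879/0.1 = 21.879.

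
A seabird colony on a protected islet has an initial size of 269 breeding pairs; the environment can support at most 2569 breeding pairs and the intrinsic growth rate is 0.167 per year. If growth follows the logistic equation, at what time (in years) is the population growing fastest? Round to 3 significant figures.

12.9 years

Logistic growth is fastest at N = K/2 = 1284.5.
A = (K − N₀)/N₀ = 8.5502. Set K/(1 + A·e^(−rt)) = K/2 → A·e^(−rt) = 1.
e^(−0.167t) = 1/8.5502 = 0.116957, so t = ln(8.5502)/0.167 = 2.146/0.167 = 12.85.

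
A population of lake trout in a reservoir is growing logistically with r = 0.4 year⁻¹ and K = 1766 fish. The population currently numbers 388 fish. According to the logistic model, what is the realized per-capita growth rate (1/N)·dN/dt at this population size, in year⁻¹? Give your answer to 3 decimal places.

0.312 per year

(1/N)·dN/dt = r(1 − N/K) = 0.4 × (1 − 388/1766).
= 0.4 × 0.78029 = 0.31212.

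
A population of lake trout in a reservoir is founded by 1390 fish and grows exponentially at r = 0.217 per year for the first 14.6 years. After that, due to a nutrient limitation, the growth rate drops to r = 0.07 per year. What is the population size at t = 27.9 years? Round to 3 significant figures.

83800 fish

Phase 1: N(14.6) = 1390·e^(0.217×14.6) = 1390·e^3.168 = 33032.9.
Phase 2 runs for 27.9 − 14.6 = 13.3 years at r = 0.07.
N(27.9) = 33032.9·e^(0.07×13.3) = 33032.9·e^0.931 = 83805.9.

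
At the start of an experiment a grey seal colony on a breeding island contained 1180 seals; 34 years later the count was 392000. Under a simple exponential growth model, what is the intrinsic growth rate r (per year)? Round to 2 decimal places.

0.17 per year

From N(t) = N₀·e^(rt): e^(r·34) = 392000/1180 = 332.2.
r·34 = ln(332.2) = 5.8057, so r = 5.8057/34 = 0.17076.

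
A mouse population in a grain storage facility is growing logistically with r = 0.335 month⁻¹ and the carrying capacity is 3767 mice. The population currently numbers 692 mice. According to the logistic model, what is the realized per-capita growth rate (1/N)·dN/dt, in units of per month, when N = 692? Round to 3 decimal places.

0.273 per month

(1/N)·dN/dt = r(1 − N/K) = 0.335 × (1 − 692/3767).
= 0.335 × 0.8163 = 0.27346.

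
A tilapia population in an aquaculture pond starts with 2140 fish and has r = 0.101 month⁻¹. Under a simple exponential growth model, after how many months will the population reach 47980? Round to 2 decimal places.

30.79 months

Set N₀·e^(rt) = 47980: e^(0.101·t) = 47980/2140 = 22.421.
0.101·t = ln(22.421) = 3.11, so t = 3.11/0.101 = 30.792.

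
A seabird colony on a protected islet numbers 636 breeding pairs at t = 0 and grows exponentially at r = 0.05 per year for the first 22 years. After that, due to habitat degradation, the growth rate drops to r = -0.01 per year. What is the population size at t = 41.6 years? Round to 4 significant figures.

1571 breeding pairs

Phase 1: N(22) = 636·e^(0.05×22) = 636·e^1.1 = 1910.65.
Phase 2 runs for 41.6 − 22 = 19.6 years at r = -0.01.
N(41.6) = 1910.65·e^(-0.01×19.6) = 1910.65·e^-0.196 = 1570.58.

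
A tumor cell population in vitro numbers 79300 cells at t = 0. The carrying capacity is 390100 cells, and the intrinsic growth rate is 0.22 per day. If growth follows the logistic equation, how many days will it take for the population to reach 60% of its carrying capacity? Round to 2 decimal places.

8.05 days

A = (K − N₀)/N₀ = (390100 − 79300)/79300 = 3.9193.
Solve 390100/(1 + 3.9193·e^(−0.22t)) = 234060: 1 + 3.9193·e^(−0.22t) = 1.6667, so e^(−0.22t) = 0.170099.
−0.22·t = ln(0.170099) = -1.7714, so t = 1.7714/0.22 = 8.0517.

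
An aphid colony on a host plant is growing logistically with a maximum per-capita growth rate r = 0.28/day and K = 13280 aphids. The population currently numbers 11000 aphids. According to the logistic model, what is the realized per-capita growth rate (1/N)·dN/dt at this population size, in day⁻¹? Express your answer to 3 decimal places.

0.048 per day

(1/N)·dN/dt = r(1 − N/K) = 0.28 × (1 − 11000/13280).
= 0.28 × 0.17169 = 0.048072.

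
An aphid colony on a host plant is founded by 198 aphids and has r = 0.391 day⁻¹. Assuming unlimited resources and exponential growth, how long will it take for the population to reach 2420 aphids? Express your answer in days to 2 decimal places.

Set N₀·e^(rt) = 2420: e^(0.391·t) = 2420/198 = 12.222.
0.391·t = ln(12.222) = 2.5033, so t = 2.5033/0.391 = 6.4022.

6.40 days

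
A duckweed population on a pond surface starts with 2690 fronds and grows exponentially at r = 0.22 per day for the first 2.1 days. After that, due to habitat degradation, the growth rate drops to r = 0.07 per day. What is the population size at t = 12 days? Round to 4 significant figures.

Phase 1: N(2.1) = 2690·e^(0.22×2.1) = 2690·e^0.462 = 4269.69.
Phase 2 runs for 12 − 2.1 = 9.9 days at r = 0.07.
N(12) = 4269.69·e^(0.07×9.9) = 4269.69·e^0.693 = 8538.12.

8538 fronds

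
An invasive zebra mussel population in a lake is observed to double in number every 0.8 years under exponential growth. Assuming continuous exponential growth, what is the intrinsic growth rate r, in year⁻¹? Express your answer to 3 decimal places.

r = ln(2)/t_d = 0.6931/0.8 = 0.86643.

0.866 per year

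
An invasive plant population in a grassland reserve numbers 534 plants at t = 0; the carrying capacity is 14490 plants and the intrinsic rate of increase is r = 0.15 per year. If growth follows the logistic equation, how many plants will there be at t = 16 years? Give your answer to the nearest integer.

4299 plants

A = (K − N₀)/N₀ = (14490 − 534)/534 = 26.135.
N(t) = K/(1 + A·e^(−rt)) = 14490/(1 + 26.135×e^(−0.15×16)).
e^(−2.4) = 0.090718; denominator = 1 + 26.135×0.090718 = 3.3709.
N = 14490/3.3709 = 4298.56.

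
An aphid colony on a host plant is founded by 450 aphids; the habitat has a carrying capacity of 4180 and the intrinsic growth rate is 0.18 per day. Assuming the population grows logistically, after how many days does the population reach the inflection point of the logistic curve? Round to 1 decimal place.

11.7 days

Logistic growth is fastest at N = K/2 = 2090.
A = (K − N₀)/N₀ = 8.2889. Set K/(1 + A·e^(−rt)) = K/2 → A·e^(−rt) = 1.
e^(−0.18t) = 1/8.2889 = 0.120643, so t = ln(8.2889)/0.18 = 2.1149/0.18 = 11.75.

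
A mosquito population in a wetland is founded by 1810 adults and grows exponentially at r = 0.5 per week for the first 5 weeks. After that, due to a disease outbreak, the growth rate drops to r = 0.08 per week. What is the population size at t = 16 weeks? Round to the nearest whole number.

Phase 1: N(5) = 1810·e^(0.5×5) = 1810·e^2.5 = 22050.3.
Phase 2 runs for 16 − 5 = 11 weeks at r = 0.08.
N(16) = 22050.3·e^(0.08×11) = 22050.3·e^0.88 = 53161.1.

53161 adults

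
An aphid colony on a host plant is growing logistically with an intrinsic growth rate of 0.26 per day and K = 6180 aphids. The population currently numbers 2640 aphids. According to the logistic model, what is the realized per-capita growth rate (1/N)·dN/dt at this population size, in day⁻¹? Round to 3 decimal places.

0.149 per day

(1/N)·dN/dt = r(1 − N/K) = 0.26 × (1 − 2640/6180).
= 0.26 × 0.57282 = 0.14893.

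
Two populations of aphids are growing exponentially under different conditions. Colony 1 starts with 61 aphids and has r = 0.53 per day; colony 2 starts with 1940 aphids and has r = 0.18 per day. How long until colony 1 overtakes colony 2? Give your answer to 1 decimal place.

9.9 days

Set 61·e^(0.53t) = 1940·e^(0.18t).
e^((0.53 − 0.18)t) = 1940/61 → e^(0.35·t) = 31.803.
0.35·t = ln(31.803) = 3.4596, so t = 3.4596/0.35 = 9.8845.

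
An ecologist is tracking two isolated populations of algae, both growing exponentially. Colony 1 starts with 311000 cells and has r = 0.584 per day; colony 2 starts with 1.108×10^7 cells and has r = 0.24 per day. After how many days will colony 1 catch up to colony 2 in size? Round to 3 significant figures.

Set 311000·e^(0.584t) = 1.108×10^7·e^(0.24t).
e^((0.584 − 0.24)t) = 1.108×10^7/311000 → e^(0.344·t) = 35.627.
0.344·t = ln(35.627) = 3.5731, so t = 3.5731/0.344 = 10.387.

10.4 days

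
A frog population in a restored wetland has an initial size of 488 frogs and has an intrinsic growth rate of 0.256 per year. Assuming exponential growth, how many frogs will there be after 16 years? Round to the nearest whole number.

N(t) = N₀·e^(rt) = 488 × e^(0.256×16) = 488 × e^4.096.
e^4.096 ≈ 60.099, so N ≈ 488 × 60.099 = 29328.5.

29329 frogs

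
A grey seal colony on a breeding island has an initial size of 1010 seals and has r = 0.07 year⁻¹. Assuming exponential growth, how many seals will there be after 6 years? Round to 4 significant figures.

N(t) = N₀·e^(rt) = 1010 × e^(0.07×6) = 1010 × e^0.42.
e^0.42 ≈ 1.522, so N ≈ 1010 × 1.522 = 1537.18.

1537 seals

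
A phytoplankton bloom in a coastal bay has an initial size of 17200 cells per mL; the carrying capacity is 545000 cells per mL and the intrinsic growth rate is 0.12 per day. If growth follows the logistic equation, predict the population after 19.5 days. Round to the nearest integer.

137768 cells per mL

A = (K − N₀)/N₀ = (545000 − 17200)/17200 = 30.686.
N(t) = K/(1 + A·e^(−rt)) = 545000/(1 + 30.686×e^(−0.12×19.5)).
e^(−2.34) = 0.096328; denominator = 1 + 30.686×0.096328 = 3.9559.
N = 545000/3.9559 = 137768.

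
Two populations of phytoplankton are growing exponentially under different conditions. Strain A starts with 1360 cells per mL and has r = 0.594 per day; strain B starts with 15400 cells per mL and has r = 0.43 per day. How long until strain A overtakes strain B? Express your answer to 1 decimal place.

14.8 days

Set 1360·e^(0.594t) = 15400·e^(0.43t).
e^((0.594 − 0.43)t) = 15400/1360 → e^(0.164·t) = 11.324.
0.164·t = ln(11.324) = 2.4269, so t = 2.4269/0.164 = 14.798.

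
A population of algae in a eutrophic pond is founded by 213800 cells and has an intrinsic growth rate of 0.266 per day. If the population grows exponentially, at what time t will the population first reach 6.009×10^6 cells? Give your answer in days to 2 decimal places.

Set N₀·e^(rt) = 6.009×10^6: e^(0.266·t) = 6.009×10^6/213800 = 28.106.
0.266·t = ln(28.106) = 3.336, so t = 3.336/0.266 = 12.541.

12.54 days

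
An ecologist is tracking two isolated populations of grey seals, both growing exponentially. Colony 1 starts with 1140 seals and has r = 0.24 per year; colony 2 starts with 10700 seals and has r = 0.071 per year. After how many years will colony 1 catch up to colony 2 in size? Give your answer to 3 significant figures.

13.2 years

Set 1140·e^(0.24t) = 10700·e^(0.071t).
e^((0.24 − 0.071)t) = 10700/1140 → e^(0.169·t) = 9.386.
0.169·t = ln(9.386) = 2.2392, so t = 2.2392/0.169 = 13.25.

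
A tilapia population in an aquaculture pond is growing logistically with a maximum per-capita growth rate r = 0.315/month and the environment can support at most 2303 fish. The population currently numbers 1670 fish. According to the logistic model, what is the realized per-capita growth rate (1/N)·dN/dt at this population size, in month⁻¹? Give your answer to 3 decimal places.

0.087 per month

(1/N)·dN/dt = r(1 − N/K) = 0.315 × (1 − 1670/2303).
= 0.315 × 0.27486 = 0.086581.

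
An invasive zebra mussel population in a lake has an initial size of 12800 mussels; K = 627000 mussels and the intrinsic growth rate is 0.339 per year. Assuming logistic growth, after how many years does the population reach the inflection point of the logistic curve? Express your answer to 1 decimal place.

Logistic growth is fastest at N = K/2 = 313500.
A = (K − N₀)/N₀ = 47.984. Set K/(1 + A·e^(−rt)) = K/2 → A·e^(−rt) = 1.
e^(−0.339t) = 1/47.984 = 0.0208401, so t = ln(47.984)/0.339 = 3.8709/0.339 = 11.419.

11.4 years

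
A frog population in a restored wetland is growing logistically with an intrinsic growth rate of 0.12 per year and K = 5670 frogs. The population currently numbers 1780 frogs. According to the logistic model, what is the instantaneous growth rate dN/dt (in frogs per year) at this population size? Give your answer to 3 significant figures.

147 frogs per year

dN/dt = rN(1 − N/K) = 0.12 × 1780 × (1 − 1780/5670).
1 − 1780/5670 = 0.68607; dN/dt = 0.12 × 1780 × 0.68607 = 146.54.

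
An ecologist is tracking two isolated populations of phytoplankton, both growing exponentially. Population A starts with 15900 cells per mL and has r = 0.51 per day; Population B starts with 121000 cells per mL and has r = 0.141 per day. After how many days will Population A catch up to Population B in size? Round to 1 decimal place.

5.5 days

Set 15900·e^(0.51t) = 121000·e^(0.141t).
e^((0.51 − 0.141)t) = 121000/15900 → e^(0.369·t) = 7.6101.
0.369·t = ln(7.6101) = 2.0295, so t = 2.0295/0.369 = 5.4999.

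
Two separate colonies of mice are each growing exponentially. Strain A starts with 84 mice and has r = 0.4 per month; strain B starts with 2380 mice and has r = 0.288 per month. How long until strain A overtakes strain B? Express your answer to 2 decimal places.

Set 84·e^(0.4t) = 2380·e^(0.288t).
e^((0.4 − 0.288)t) = 2380/84 → e^(0.112·t) = 28.333.
0.112·t = ln(28.333) = 3.344, so t = 3.344/0.112 = 29.857.

29.86 months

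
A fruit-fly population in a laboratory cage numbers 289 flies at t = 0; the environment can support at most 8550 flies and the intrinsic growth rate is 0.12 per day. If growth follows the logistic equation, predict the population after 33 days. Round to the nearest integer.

A = (K − N₀)/N₀ = (8550 − 289)/289 = 28.585.
N(t) = K/(1 + A·e^(−rt)) = 8550/(1 + 28.585×e^(−0.12×33)).
e^(−3.96) = 0.019063; denominator = 1 + 28.585×0.019063 = 1.5449.
N = 8550/1.5449 = 5534.29.

5534 flies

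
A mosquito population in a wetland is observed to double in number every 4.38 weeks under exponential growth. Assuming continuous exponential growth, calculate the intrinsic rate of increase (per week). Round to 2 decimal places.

r = ln(2)/t_d = 0.6931/4.38 = 0.15825.

0.16 per week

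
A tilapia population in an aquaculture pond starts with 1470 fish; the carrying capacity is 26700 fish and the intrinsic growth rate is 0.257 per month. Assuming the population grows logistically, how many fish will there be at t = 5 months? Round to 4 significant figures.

A = (K − N₀)/N₀ = (26700 − 1470)/1470 = 17.163.
N(t) = K/(1 + A·e^(−rt)) = 26700/(1 + 17.163×e^(−0.257×5)).
e^(−1.285) = 0.27665; denominator = 1 + 17.163×0.27665 = 5.7482.
N = 26700/5.7482 = 4644.91.

4645 fish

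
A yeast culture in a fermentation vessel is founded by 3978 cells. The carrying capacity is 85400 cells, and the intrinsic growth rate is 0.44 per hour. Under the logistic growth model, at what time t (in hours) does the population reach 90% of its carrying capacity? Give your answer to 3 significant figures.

11.9 hours

A = (K − N₀)/N₀ = (85400 − 3978)/3978 = 20.468.
Solve 85400/(1 + 20.468·e^(−0.44t)) = 76860: 1 + 20.468·e^(−0.44t) = 1.1111, so e^(−0.44t) = 0.00542851.
−0.44·t = ln(0.00542851) = -5.2161, so t = 5.2161/0.44 = 11.855.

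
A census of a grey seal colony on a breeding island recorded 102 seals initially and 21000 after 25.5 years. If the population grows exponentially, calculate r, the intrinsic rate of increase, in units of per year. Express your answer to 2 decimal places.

From N(t) = N₀·e^(rt): e^(r·25.5) = 21000/102 = 205.88.
r·25.5 = ln(205.88) = 5.3273, so r = 5.3273/25.5 = 0.20891.

0.21 per year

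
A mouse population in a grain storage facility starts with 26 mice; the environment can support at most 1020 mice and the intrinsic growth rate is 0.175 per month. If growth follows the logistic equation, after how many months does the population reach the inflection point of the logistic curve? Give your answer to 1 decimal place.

Logistic growth is fastest at N = K/2 = 510.
A = (K − N₀)/N₀ = 38.231. Set K/(1 + A·e^(−rt)) = K/2 → A·e^(−rt) = 1.
e^(−0.175t) = 1/38.231 = 0.0261569, so t = ln(38.231)/0.175 = 3.6436/0.175 = 20.821.

20.8 months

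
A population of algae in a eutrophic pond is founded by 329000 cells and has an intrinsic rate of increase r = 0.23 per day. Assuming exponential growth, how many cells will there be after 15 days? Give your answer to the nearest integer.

N(t) = N₀·e^(rt) = 329000 × e^(0.23×15) = 329000 × e^3.45.
e^3.45 ≈ 31.5, so N ≈ 329000 × 31.5 = 1.036363×10^7.

10363629 cells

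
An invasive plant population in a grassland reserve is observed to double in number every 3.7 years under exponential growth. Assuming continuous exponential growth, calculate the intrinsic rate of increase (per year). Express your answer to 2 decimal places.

0.19 per year

r = ln(2)/t_d = 0.6931/3.7 = 0.18734.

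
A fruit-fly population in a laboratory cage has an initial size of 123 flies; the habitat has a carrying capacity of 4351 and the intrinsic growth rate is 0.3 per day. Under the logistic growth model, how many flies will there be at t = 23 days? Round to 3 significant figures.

A = (K − N₀)/N₀ = (4351 − 123)/123 = 34.374.
N(t) = K/(1 + A·e^(−rt)) = 4351/(1 + 34.374×e^(−0.3×23)).
e^(−6.9) = 0.0010078; denominator = 1 + 34.374×0.0010078 = 1.0346.
N = 4351/1.0346 = 4205.32.

4210 flies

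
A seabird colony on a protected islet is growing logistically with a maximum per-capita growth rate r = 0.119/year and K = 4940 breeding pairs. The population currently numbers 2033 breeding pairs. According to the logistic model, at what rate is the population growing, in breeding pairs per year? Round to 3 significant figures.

142 breeding pairs per year

dN/dt = rN(1 − N/K) = 0.119 × 2033 × (1 − 2033/4940).
1 − 2033/4940 = 0.58846; dN/dt = 0.119 × 2033 × 0.58846 = 142.36.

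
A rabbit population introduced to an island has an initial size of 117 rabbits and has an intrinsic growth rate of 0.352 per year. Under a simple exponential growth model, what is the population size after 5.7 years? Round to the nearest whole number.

870 rabbits

N(t) = N₀·e^(rt) = 117 × e^(0.352×5.7) = 117 × e^2.006.
e^2.006 ≈ 7.4365, so N ≈ 117 × 7.4365 = 870.07.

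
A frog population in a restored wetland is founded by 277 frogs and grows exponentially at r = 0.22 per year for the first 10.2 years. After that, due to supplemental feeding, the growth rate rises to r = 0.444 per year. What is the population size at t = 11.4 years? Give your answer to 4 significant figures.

4451 frogs

Phase 1: N(10.2) = 277·e^(0.22×10.2) = 277·e^2.244 = 2612.38.
Phase 2 runs for 11.4 − 10.2 = 1.2 years at r = 0.444.
N(11.4) = 2612.38·e^(0.444×1.2) = 2612.38·e^0.5328 = 4450.7.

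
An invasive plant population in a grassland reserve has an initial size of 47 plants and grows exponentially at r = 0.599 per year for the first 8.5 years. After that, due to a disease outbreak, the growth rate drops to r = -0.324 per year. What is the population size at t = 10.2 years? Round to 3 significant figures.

4410 plants

Phase 1: N(8.5) = 47·e^(0.599×8.5) = 47·e^5.091 = 7643.78.
Phase 2 runs for 10.2 − 8.5 = 1.7 years at r = -0.324.
N(10.2) = 7643.78·e^(-0.324×1.7) = 7643.78·e^-0.5508 = 4406.55.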